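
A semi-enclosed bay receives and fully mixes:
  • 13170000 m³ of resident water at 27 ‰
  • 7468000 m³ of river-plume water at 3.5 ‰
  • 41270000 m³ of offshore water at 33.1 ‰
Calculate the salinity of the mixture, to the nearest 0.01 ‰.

28.23 ‰

Weighted by volume,
salt = 13,170,000×27 + 7,468,000×3.5 + 41,270,000×33.1 = 355,590,000 + 26,138,000 + 1,366,037,000 = 1,747,765,000
volume = 13,170,000 + 7,468,000 + 41,270,000 = 61,908,000 m³
S = 1,747,765,000 / 61,908,000 = 28.2317 ‰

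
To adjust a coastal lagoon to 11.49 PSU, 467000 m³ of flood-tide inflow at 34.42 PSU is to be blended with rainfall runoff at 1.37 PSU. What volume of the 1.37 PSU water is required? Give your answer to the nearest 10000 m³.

1060000 m³

Salt balance: 467,000×34.42 + V×1.37 = (467,000+V)×11.49
16,074,140 + 1.37V = 5,365,830 + 11.49V
10,708,310 = 10.12V
V = 1,058,133.4 m³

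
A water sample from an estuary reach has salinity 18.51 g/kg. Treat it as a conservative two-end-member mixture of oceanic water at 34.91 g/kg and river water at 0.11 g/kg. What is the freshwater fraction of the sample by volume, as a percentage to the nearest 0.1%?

Let f be the freshwater fraction. Salt balance per unit volume:
f×0.11 + (1−f)×34.91 = 18.51
f = (34.91 − 18.51) / (34.91 − 0.11) = 16.4/34.8 = 0.4713

47.1%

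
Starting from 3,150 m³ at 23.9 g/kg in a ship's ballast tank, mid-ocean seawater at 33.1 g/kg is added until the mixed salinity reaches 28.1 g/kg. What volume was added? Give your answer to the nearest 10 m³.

2650 m³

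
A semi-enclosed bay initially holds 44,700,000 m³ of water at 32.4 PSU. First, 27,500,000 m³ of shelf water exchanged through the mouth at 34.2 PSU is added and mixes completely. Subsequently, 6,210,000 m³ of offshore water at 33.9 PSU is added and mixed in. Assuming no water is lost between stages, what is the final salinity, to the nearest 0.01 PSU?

Weighted by volume,
Initial salt = 44,700,000×32.4 = 1,448,280,000
After stage 1: salt = 1,448,280,000 + 27,500,000×34.2 = 2,388,780,000; volume = 72,200,000 m³; S = 33.086 PSU
After stage 2: salt = 2,388,780,000 + 6,210,000×33.9 = 2,599,299,000; volume = 78,410,000 m³
S = 2,599,299,000 / 78,410,000 = 33.1501 PSU

33.15 PSU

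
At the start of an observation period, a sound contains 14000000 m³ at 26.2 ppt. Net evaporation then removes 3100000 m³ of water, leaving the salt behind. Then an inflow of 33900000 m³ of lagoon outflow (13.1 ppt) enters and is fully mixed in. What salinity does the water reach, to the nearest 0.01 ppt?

After evaporation: salt = 14,000,000×26.2 = 366,800,000; volume = 14,000,000 − 3,100,000 = 10,900,000 m³
After mixing: salt = 366,800,000 + 33,900,000×13.1 = 810,890,000; volume = 10,900,000 + 33,900,000 = 44,800,000 m³
S = 810,890,000 / 44,800,000 = 18.1002 ppt

18.10 ppt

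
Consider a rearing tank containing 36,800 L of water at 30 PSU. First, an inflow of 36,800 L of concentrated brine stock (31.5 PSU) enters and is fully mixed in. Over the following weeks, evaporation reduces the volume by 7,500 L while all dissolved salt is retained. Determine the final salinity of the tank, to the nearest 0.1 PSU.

34.2 PSU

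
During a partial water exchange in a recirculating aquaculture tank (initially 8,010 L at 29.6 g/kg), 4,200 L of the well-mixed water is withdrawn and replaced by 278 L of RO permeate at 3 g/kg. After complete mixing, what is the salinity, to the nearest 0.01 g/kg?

27.79 g/kg

Remaining after removal: 3,810 L at 29.6 g/kg (salt = 112,776)
After addition: salt = 112,776 + 278×3 = 113,610; volume = 4,088 L
S = 113,610 / 4,088 = 27.7911 g/kg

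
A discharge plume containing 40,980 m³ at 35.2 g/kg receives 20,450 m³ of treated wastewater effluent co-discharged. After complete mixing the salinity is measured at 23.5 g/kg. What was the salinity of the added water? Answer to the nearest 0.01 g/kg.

0.05 g/kg

Salt balance: 40,980×35.2 + 20,450×S = 61,430×23.5
1,442,496 + 20,450·S = 1,443,605
S = (1,443,605 − 1,442,496) / 20,450 = 0.0542 g/kg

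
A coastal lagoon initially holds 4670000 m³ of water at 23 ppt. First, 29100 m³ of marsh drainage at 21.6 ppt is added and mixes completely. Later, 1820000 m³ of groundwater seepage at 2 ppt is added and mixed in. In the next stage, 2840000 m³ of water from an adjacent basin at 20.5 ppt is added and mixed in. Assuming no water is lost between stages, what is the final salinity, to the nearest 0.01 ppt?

Total salt / total volume:
Initial salt = 4,670,000×23 = 107,410,000
After stage 1: salt = 107,410,000 + 29,100×21.6 = 108,038,560; volume = 4,699,100 m³; S = 22.991 ppt
After stage 2: salt = 108,038,560 + 1,820,000×2 = 111,678,560; volume = 6,519,100 m³; S = 17.131 ppt
After stage 3: salt = 111,678,560 + 2,840,000×20.5 = 169,898,560; volume = 9,359,100 m³
S = 169,898,560 / 9,359,100 = 18.1533 ppt

18.15 ppt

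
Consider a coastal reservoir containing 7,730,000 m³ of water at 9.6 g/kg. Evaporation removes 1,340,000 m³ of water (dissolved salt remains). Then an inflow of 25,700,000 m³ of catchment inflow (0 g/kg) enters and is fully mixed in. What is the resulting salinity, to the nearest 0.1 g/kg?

After evaporation: salt = 7,730,000×9.6 = 74,208,000; volume = 7,730,000 − 1,340,000 = 6,390,000 m³
After mixing: salt = 74,208,000 + 25,700,000×0 = 74,208,000; volume = 6,390,000 + 25,700,000 = 32,090,000 m³
S = 74,208,000 / 32,090,000 = 2.3125 g/kg

2.3 g/kg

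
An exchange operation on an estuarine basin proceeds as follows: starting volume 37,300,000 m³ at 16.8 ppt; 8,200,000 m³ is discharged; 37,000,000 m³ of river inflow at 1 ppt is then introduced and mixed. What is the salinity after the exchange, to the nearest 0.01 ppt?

Remaining after removal: 29,100,000 m³ at 16.8 ppt (salt = 488,880,000)
After addition: salt = 488,880,000 + 37,000,000×1 = 525,880,000; volume = 66,100,000 m³
S = 525,880,000 / 66,100,000 = 7.9558 ppt

7.96 ppt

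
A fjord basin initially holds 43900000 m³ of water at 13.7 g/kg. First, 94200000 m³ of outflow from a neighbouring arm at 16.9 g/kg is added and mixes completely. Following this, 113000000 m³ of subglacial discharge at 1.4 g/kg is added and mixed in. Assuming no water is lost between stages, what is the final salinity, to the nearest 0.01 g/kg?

9.37 g/kg

Weighted by volume,
Initial salt = 43,900,000×13.7 = 601,430,000
After stage 1: salt = 601,430,000 + 94,200,000×16.9 = 2,193,410,000; volume = 138,100,000 m³; S = 15.883 g/kg
After stage 2: salt = 2,193,410,000 + 113,000,000×1.4 = 2,351,610,000; volume = 251,100,000 m³
S = 2,351,610,000 / 251,100,000 = 9.3652 g/kg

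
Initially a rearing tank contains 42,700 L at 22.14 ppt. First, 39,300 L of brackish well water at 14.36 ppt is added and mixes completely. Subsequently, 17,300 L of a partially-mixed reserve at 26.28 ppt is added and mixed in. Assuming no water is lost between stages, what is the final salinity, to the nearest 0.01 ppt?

Conserving salt mass:
Initial salt = 42,700×22.14 = 945,378
After stage 1: salt = 945,378 + 39,300×14.36 = 1,509,726; volume = 82,000 L; S = 18.411 ppt
After stage 2: salt = 1,509,726 + 17,300×26.28 = 1,964,370; volume = 99,300 L
S = 1,964,370 / 99,300 = 19.7822 ppt

19.78 ppt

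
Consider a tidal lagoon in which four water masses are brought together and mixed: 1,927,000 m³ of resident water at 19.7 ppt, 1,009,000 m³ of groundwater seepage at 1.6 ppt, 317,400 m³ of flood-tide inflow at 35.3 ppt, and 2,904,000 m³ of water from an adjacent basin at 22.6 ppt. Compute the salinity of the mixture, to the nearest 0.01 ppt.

Salt balance:
salt = 1,927,000×19.7 + 1,009,000×1.6 + 317,400×35.3 + 2,904,000×22.6 = 37,961,900 + 1,614,400 + 11,204,220 + 65,630,400 = 116,410,920
volume = 1,927,000 + 1,009,000 + 317,400 + 2,904,000 = 6,157,400 m³
S = 116,410,920 / 6,157,400 = 18.9059 ppt

18.91 ppt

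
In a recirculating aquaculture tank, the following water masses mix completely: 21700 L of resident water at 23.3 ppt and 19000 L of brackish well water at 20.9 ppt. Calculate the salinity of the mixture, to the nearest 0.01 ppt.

22.18 ppt

Weighted by volume,
salt = 21,700×23.3 + 19,000×20.9 = 505,610 + 397,100 = 902,710
volume = 21,700 + 19,000 = 40,700 L
S = 902,710 / 40,700 = 22.1796 ppt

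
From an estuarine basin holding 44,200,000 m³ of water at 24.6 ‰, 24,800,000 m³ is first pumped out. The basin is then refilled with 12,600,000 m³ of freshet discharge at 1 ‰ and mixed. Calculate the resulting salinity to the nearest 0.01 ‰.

15.31 ‰

Remaining after removal: 19,400,000 m³ at 24.6 ‰ (salt = 477,240,000)
After addition: salt = 477,240,000 + 12,600,000×1 = 489,840,000; volume = 32,000,000 m³
S = 489,840,000 / 32,000,000 = 15.3075 ‰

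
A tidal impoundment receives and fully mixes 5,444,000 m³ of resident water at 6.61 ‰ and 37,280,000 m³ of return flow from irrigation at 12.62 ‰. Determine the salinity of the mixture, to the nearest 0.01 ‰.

Total salt / total volume:
salt = 5,444,000×6.61 + 37,280,000×12.62 = 35,984,840 + 470,473,600 = 506,458,440
volume = 5,444,000 + 37,280,000 = 42,724,000 m³
S = 506,458,440 / 42,724,000 = 11.8542 ‰

11.85 ‰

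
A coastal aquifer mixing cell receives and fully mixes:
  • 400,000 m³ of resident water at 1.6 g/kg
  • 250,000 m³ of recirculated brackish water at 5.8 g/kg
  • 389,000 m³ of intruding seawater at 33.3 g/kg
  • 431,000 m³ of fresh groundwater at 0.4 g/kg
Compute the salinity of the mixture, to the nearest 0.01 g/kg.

10.35 g/kg

Mass of salt is conserved:
salt = 400,000×1.6 + 250,000×5.8 + 389,000×33.3 + 431,000×0.4 = 640,000 + 1,450,000 + 12,953,700 + 172,400 = 15,216,100
volume = 400,000 + 250,000 + 389,000 + 431,000 = 1,470,000 m³
S = 15,216,100 / 1,470,000 = 10.3511 g/kg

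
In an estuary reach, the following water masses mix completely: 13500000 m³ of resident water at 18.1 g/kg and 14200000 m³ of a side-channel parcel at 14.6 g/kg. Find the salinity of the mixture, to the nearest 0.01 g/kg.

16.31 g/kg

Total salt / total volume:
salt = 13,500,000×18.1 + 14,200,000×14.6 = 244,350,000 + 207,320,000 = 451,670,000
volume = 13,500,000 + 14,200,000 = 27,700,000 m³
S = 451,670,000 / 27,700,000 = 16.3058 g/kg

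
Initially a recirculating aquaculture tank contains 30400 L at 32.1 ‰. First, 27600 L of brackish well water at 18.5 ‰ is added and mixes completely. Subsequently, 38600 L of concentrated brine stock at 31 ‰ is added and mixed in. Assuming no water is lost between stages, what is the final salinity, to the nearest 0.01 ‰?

Mass of salt is conserved:
Initial salt = 30,400×32.1 = 975,840
After stage 1: salt = 975,840 + 27,600×18.5 = 1,486,440; volume = 58,000 L; S = 25.628 ‰
After stage 2: salt = 1,486,440 + 38,600×31 = 2,683,040; volume = 96,600 L
S = 2,683,040 / 96,600 = 27.7747 ‰

27.77 ‰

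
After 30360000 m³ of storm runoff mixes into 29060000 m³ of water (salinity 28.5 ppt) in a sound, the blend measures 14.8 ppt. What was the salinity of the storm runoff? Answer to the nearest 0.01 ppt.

1.69 ppt

Salt balance: 29,060,000×28.5 + 30,360,000×S = 59,420,000×14.8
828,210,000 + 30,360,000·S = 879,416,000
S = (879,416,000 − 828,210,000) / 30,360,000 = 1.6866 ppt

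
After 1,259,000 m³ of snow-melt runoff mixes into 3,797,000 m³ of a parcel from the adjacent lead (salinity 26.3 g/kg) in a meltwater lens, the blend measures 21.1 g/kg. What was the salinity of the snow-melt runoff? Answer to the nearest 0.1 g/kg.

5.4 g/kg

Salt balance: 3,797,000×26.3 + 1,259,000×S = 5,056,000×21.1
99,861,100 + 1,259,000·S = 106,681,600
S = (106,681,600 − 99,861,100) / 1,259,000 = 5.4174 g/kg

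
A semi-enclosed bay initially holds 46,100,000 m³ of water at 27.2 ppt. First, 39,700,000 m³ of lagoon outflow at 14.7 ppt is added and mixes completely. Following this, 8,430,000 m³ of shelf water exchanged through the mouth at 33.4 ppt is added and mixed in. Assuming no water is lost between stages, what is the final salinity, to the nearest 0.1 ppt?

22.5 ppt

Conserving salt mass:
Initial salt = 46,100,000×27.2 = 1,253,920,000
After stage 1: salt = 1,253,920,000 + 39,700,000×14.7 = 1,837,510,000; volume = 85,800,000 m³; S = 21.416 ppt
After stage 2: salt = 1,837,510,000 + 8,430,000×33.4 = 2,119,072,000; volume = 94,230,000 m³
S = 2,119,072,000 / 94,230,000 = 22.4883 ppt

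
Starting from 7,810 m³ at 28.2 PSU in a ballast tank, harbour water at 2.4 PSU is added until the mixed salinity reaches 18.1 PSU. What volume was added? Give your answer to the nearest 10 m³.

Salt balance: 7,810×28.2 + V×2.4 = (7,810+V)×18.1
220,242 + 2.4V = 141,361 + 18.1V
78,881 = 15.7V
V = 5,024.27 m³

5020 m³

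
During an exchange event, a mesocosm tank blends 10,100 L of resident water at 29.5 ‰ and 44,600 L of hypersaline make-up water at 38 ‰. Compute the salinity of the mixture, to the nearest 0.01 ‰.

36.43 ‰

Weighted by volume,
salt = 10,100×29.5 + 44,600×38 = 297,950 + 1,694,800 = 1,992,750
volume = 10,100 + 44,600 = 54,700 L
S = 1,992,750 / 54,700 = 36.4305 ‰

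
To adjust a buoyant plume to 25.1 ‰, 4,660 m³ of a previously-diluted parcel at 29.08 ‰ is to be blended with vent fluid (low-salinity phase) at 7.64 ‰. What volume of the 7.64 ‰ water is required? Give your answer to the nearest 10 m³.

1060 m³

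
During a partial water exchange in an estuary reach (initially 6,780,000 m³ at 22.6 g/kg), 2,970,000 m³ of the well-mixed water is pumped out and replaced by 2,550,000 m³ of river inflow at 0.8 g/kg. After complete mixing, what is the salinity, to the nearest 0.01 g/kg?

13.86 g/kg

Remaining after removal: 3,810,000 m³ at 22.6 g/kg (salt = 86,106,000)
After addition: salt = 86,106,000 + 2,550,000×0.8 = 88,146,000; volume = 6,360,000 m³
S = 88,146,000 / 6,360,000 = 13.8594 g/kg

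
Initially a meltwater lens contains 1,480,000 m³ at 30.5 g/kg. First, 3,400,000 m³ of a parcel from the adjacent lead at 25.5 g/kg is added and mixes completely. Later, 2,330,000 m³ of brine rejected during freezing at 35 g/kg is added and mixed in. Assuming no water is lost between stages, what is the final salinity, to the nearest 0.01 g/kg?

29.60 g/kg

By conservation of dissolved salt,
Initial salt = 1,480,000×30.5 = 45,140,000
After stage 1: salt = 45,140,000 + 3,400,000×25.5 = 131,840,000; volume = 4,880,000 m³; S = 27.016 g/kg
After stage 2: salt = 131,840,000 + 2,330,000×35 = 213,390,000; volume = 7,210,000 m³
S = 213,390,000 / 7,210,000 = 29.5964 g/kg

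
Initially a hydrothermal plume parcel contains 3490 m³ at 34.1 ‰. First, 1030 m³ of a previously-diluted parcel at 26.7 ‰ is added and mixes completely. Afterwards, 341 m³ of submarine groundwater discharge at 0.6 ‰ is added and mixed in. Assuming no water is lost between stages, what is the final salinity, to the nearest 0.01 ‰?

Weighted by volume,
Initial salt = 3,490×34.1 = 119,009
After stage 1: salt = 119,009 + 1,030×26.7 = 146,510; volume = 4,520 m³; S = 32.414 ‰
After stage 2: salt = 146,510 + 341×0.6 = 146,714.6; volume = 4,861 m³
S = 146,714.6 / 4,861 = 30.182 ‰

30.18 ‰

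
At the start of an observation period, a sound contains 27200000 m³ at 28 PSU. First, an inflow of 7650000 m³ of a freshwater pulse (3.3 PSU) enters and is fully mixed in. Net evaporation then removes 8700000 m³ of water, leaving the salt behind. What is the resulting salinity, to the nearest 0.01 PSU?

After mixing: salt = 27,200,000×28 + 7,650,000×3.3 = 786,845,000; volume = 34,850,000 m³
After evaporation: salt unchanged = 786,845,000; volume = 34,850,000 − 8,700,000 = 26,150,000 m³
S = 786,845,000 / 26,150,000 = 30.0897 PSU

30.09 PSU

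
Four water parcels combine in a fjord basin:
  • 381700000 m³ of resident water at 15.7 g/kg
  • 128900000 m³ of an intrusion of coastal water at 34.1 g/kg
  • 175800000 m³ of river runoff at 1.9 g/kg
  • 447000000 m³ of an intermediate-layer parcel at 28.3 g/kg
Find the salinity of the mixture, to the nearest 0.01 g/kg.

Weighted by volume,
salt = 381,700,000×15.7 + 128,900,000×34.1 + 175,800,000×1.9 + 447,000,000×28.3 = 5,992,690,000 + 4,395,490,000 + 334,020,000 + 12,650,100,000 = 23,372,300,000
volume = 381,700,000 + 128,900,000 + 175,800,000 + 447,000,000 = 1,133,400,000 m³
S = 23,372,300,000 / 1,133,400,000 = 20.6214 g/kg

20.62 g/kg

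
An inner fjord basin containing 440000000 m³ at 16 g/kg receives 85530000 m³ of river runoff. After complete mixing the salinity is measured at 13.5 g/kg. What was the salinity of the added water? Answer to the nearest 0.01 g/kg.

0.64 g/kg

Salt balance: 440,000,000×16 + 85,530,000×S = 525,530,000×13.5
7,040,000,000 + 85,530,000·S = 7,094,655,000
S = (7,094,655,000 − 7,040,000,000) / 85,530,000 = 0.639 g/kg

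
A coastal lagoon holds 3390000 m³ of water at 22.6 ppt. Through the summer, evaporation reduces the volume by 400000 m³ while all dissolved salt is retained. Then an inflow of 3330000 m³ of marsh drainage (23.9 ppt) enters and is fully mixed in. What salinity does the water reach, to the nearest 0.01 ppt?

After evaporation: salt = 3,390,000×22.6 = 76,614,000; volume = 3,390,000 − 400,000 = 2,990,000 m³
After mixing: salt = 76,614,000 + 3,330,000×23.9 = 156,201,000; volume = 2,990,000 + 3,330,000 = 6,320,000 m³
S = 156,201,000 / 6,320,000 = 24.7153 ppt

24.72 ppt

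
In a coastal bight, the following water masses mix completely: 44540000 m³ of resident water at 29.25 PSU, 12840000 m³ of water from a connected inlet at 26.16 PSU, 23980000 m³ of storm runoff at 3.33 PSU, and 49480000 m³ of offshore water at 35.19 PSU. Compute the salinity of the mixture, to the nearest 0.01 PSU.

By conservation of dissolved salt,
salt = 44,540,000×29.25 + 12,840,000×26.16 + 23,980,000×3.33 + 49,480,000×35.19 = 1,302,795,000 + 335,894,400 + 79,853,400 + 1,741,201,200 = 3,459,744,000
volume = 44,540,000 + 12,840,000 + 23,980,000 + 49,480,000 = 130,840,000 m³
S = 3,459,744,000 / 130,840,000 = 26.4426 PSU

26.44 PSU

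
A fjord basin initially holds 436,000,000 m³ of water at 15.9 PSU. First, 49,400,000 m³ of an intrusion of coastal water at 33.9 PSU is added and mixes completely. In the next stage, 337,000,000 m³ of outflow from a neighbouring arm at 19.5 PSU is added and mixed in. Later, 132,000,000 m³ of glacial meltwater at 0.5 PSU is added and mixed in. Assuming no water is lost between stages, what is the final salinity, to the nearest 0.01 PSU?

Conserving salt mass:
Initial salt = 436,000,000×15.9 = 6,932,400,000
After stage 1: salt = 6,932,400,000 + 49,400,000×33.9 = 8,607,060,000; volume = 485,400,000 m³; S = 17.732 PSU
After stage 2: salt = 8,607,060,000 + 337,000,000×19.5 = 15,178,560,000; volume = 822,400,000 m³; S = 18.456 PSU
After stage 3: salt = 15,178,560,000 + 132,000,000×0.5 = 15,244,560,000; volume = 954,400,000 m³
S = 15,244,560,000 / 954,400,000 = 15.9729 PSU

15.97 PSU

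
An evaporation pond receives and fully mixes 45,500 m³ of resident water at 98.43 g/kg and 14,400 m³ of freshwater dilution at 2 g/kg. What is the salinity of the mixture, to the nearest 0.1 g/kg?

75.2 g/kg

Salt balance:
salt = 45,500×98.43 + 14,400×2 = 4,478,565 + 28,800 = 4,507,365
volume = 45,500 + 14,400 = 59,900 m³
S = 4,507,365 / 59,900 = 75.248 g/kg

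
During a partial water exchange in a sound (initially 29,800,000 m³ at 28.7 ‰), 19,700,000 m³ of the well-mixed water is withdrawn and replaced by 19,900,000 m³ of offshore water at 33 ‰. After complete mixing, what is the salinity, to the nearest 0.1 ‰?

31.6 ‰

Remaining after removal: 10,100,000 m³ at 28.7 ‰ (salt = 289,870,000)
After addition: salt = 289,870,000 + 19,900,000×33 = 946,570,000; volume = 30,000,000 m³
S = 946,570,000 / 30,000,000 = 31.5523 ‰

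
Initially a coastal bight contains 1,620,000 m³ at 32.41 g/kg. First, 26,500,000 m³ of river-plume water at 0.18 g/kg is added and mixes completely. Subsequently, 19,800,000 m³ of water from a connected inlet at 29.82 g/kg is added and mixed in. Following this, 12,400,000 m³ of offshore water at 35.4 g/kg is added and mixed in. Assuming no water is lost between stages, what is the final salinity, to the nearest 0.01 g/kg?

Salt balance:
Initial salt = 1,620,000×32.41 = 52,504,200
After stage 1: salt = 52,504,200 + 26,500,000×0.18 = 57,274,200; volume = 28,120,000 m³; S = 2.037 g/kg
After stage 2: salt = 57,274,200 + 19,800,000×29.82 = 647,710,200; volume = 47,920,000 m³; S = 13.516 g/kg
After stage 3: salt = 647,710,200 + 12,400,000×35.4 = 1,086,670,200; volume = 60,320,000 m³
S = 1,086,670,200 / 60,320,000 = 18.0151 g/kg

18.02 g/kg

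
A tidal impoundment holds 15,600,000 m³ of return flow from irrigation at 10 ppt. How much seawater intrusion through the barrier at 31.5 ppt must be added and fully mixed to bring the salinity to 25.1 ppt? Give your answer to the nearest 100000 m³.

Salt balance: 15,600,000×10 + V×31.5 = (15,600,000+V)×25.1
156,000,000 + 31.5V = 391,560,000 + 25.1V
235,560,000 = 6.4V
V = 36,806,250 m³

36800000 m³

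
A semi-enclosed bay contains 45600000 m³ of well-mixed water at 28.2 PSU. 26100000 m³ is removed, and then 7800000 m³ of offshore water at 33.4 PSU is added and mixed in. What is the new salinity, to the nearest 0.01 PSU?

Remaining after removal: 19,500,000 m³ at 28.2 PSU (salt = 549,900,000)
After addition: salt = 549,900,000 + 7,800,000×33.4 = 810,420,000; volume = 27,300,000 m³
S = 810,420,000 / 27,300,000 = 29.6857 PSU

29.69 PSU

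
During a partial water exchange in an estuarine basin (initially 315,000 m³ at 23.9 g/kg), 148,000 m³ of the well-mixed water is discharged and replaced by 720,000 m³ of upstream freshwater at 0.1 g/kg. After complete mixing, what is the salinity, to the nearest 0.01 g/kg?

Remaining after removal: 167,000 m³ at 23.9 g/kg (salt = 3,991,300)
After addition: salt = 3,991,300 + 720,000×0.1 = 4,063,300; volume = 887,000 m³
S = 4,063,300 / 887,000 = 4.5809 g/kg

4.58 g/kg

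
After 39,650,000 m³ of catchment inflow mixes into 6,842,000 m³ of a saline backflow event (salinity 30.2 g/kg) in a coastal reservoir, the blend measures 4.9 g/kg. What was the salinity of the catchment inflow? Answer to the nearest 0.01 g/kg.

Salt balance: 6,842,000×30.2 + 39,650,000×S = 46,492,000×4.9
206,628,400 + 39,650,000·S = 227,810,800
S = (227,810,800 − 206,628,400) / 39,650,000 = 0.5342 g/kg

0.53 g/kg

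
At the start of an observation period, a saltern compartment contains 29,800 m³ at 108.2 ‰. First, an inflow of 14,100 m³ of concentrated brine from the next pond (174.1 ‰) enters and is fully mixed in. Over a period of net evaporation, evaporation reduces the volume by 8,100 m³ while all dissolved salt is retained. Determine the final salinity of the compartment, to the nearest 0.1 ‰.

158.6 ‰

After mixing: salt = 29,800×108.2 + 14,100×174.1 = 5,679,170; volume = 43,900 m³
After evaporation: salt unchanged = 5,679,170; volume = 43,900 − 8,100 = 35,800 m³
S = 5,679,170 / 35,800 = 158.636 ‰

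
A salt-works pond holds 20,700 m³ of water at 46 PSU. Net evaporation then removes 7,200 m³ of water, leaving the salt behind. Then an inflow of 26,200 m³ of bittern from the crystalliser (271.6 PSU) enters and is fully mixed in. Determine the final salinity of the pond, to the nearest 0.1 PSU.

203.2 PSU

After evaporation: salt = 20,700×46 = 952,200; volume = 20,700 − 7,200 = 13,500 m³
After mixing: salt = 952,200 + 26,200×271.6 = 8,068,120; volume = 13,500 + 26,200 = 39,700 m³
S = 8,068,120 / 39,700 = 203.2272 PSU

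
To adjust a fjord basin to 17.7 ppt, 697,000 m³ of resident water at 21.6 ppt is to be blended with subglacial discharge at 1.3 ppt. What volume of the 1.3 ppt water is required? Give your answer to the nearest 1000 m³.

166000 m³

Salt balance: 697,000×21.6 + V×1.3 = (697,000+V)×17.7
15,055,200 + 1.3V = 12,336,900 + 17.7V
2,718,300 = 16.4V
V = 165,750 m³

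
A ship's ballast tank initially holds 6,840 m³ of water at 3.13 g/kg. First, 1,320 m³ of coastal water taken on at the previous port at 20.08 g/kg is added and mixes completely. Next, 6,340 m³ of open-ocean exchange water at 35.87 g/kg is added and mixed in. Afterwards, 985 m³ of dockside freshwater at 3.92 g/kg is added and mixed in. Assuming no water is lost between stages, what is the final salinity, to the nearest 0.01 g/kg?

18.03 g/kg

Conserving salt mass:
Initial salt = 6,840×3.13 = 21,409.2
After stage 1: salt = 21,409.2 + 1,320×20.08 = 47,914.8; volume = 8,160 m³; S = 5.872 g/kg
After stage 2: salt = 47,914.8 + 6,340×35.87 = 275,330.6; volume = 14,500 m³; S = 18.988 g/kg
After stage 3: salt = 275,330.6 + 985×3.92 = 279,191.8; volume = 15,485 m³
S = 279,191.8 / 15,485 = 18.0298 g/kg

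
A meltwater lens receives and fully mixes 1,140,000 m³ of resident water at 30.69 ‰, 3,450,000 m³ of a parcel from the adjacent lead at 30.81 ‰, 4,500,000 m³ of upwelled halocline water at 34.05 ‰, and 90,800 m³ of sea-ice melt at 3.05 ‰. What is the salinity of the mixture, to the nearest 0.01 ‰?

32.11 ‰

Salt balance:
salt = 1,140,000×30.69 + 3,450,000×30.81 + 4,500,000×34.05 + 90,800×3.05 = 34,986,600 + 106,294,500 + 153,225,000 + 276,940 = 294,783,040
volume = 1,140,000 + 3,450,000 + 4,500,000 + 90,800 = 9,180,800 m³
S = 294,783,040 / 9,180,800 = 32.1086 ‰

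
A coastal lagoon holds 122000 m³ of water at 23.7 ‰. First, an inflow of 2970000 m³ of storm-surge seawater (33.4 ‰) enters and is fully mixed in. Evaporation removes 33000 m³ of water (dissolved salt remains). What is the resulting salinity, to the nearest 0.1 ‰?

After mixing: salt = 122,000×23.7 + 2,970,000×33.4 = 102,089,400; volume = 3,092,000 m³
After evaporation: salt unchanged = 102,089,400; volume = 3,092,000 − 33,000 = 3,059,000 m³
S = 102,089,400 / 3,059,000 = 33.3735 ‰

33.4 ‰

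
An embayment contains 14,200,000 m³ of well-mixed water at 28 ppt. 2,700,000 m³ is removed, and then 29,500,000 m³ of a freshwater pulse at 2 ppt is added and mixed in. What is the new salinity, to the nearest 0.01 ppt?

9.29 ppt

Remaining after removal: 11,500,000 m³ at 28 ppt (salt = 322,000,000)
After addition: salt = 322,000,000 + 29,500,000×2 = 381,000,000; volume = 41,000,000 m³
S = 381,000,000 / 41,000,000 = 9.2927 ppt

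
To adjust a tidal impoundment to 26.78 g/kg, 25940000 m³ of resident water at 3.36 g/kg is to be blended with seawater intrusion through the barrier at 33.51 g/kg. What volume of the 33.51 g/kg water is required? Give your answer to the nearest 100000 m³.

Salt balance: 25,940,000×3.36 + V×33.51 = (25,940,000+V)×26.78
87,158,400 + 33.51V = 694,673,200 + 26.78V
607,514,800 = 6.73V
V = 90,269,658.25 m³

90300000 m³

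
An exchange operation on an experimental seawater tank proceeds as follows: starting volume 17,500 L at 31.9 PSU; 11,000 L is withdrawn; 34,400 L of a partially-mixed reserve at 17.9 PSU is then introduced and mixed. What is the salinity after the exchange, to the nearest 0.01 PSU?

Remaining after removal: 6,500 L at 31.9 PSU (salt = 207,350)
After addition: salt = 207,350 + 34,400×17.9 = 823,110; volume = 40,900 L
S = 823,110 / 40,900 = 20.1249 PSU

20.12 PSU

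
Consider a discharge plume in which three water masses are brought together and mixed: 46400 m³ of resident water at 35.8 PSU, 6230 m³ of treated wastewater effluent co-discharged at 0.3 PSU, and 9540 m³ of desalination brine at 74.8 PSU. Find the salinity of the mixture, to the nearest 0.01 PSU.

38.23 PSU

Total salt / total volume:
salt = 46,400×35.8 + 6,230×0.3 + 9,540×74.8 = 1,661,120 + 1,869 + 713,592 = 2,376,581
volume = 46,400 + 6,230 + 9,540 = 62,170 m³
S = 2,376,581 / 62,170 = 38.2271 PSU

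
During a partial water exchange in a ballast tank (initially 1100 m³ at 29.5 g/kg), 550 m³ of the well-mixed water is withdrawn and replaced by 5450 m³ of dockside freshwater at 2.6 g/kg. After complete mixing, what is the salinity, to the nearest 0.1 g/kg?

Remaining after removal: 550 m³ at 29.5 g/kg (salt = 16,225)
After addition: salt = 16,225 + 5,450×2.6 = 30,395; volume = 6,000 m³
S = 30,395 / 6,000 = 5.0658 g/kg

5.1 g/kg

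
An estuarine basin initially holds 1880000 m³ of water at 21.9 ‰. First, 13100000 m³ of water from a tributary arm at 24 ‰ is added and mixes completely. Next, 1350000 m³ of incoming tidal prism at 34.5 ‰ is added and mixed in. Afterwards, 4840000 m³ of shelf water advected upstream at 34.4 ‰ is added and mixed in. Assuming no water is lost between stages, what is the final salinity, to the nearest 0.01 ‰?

26.86 ‰

Total salt / total volume:
Initial salt = 1,880,000×21.9 = 41,172,000
After stage 1: salt = 41,172,000 + 13,100,000×24 = 355,572,000; volume = 14,980,000 m³; S = 23.736 ‰
After stage 2: salt = 355,572,000 + 1,350,000×34.5 = 402,147,000; volume = 16,330,000 m³; S = 24.626 ‰
After stage 3: salt = 402,147,000 + 4,840,000×34.4 = 568,643,000; volume = 21,170,000 m³
S = 568,643,000 / 21,170,000 = 26.8608 ‰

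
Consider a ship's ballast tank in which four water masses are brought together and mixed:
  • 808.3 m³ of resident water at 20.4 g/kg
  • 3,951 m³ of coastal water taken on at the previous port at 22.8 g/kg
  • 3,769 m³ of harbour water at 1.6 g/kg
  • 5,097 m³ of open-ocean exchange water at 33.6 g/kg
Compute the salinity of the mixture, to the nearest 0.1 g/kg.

Mass of salt is conserved:
salt = 808.3×20.4 + 3,951×22.8 + 3,769×1.6 + 5,097×33.6 = 16,489.32 + 90,082.8 + 6,030.4 + 171,259.2 = 283,861.72
volume = 808.3 + 3,951 + 3,769 + 5,097 = 13,625.3 m³
S = 283,861.72 / 13,625.3 = 20.833 g/kg

20.8 g/kg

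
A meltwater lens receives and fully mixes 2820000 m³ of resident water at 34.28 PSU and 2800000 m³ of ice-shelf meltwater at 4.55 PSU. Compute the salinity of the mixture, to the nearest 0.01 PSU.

19.47 PSU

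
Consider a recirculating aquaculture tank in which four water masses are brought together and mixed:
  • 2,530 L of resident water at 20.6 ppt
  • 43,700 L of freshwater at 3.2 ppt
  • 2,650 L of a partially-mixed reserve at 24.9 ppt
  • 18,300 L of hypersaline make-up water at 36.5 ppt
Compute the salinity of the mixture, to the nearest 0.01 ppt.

Mass of salt is conserved:
salt = 2,530×20.6 + 43,700×3.2 + 2,650×24.9 + 18,300×36.5 = 52,118 + 139,840 + 65,985 + 667,950 = 925,893
volume = 2,530 + 43,700 + 2,650 + 18,300 = 67,180 L
S = 925,893 / 67,180 = 13.7823 ppt

13.78 ppt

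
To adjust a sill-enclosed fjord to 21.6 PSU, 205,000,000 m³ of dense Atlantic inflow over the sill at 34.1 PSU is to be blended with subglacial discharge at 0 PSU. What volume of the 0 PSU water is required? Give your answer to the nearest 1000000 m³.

119000000 m³

Salt balance: 205,000,000×34.1 + V×0 = (205,000,000+V)×21.6
6,990,500,000 + 0V = 4,428,000,000 + 21.6V
2,562,500,000 = 21.6V
V = 118,634,259.26 m³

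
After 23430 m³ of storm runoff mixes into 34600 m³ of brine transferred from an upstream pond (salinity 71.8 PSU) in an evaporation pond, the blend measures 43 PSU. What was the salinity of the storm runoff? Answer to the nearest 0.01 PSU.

0.47 PSU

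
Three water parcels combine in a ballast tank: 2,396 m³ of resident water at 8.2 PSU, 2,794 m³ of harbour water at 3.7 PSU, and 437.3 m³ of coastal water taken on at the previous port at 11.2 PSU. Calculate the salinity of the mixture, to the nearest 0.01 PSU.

Total salt / total volume:
salt = 2,396×8.2 + 2,794×3.7 + 437.3×11.2 = 19,647.2 + 10,337.8 + 4,897.76 = 34,882.76
volume = 2,396 + 2,794 + 437.3 = 5,627.3 m³
S = 34,882.76 / 5,627.3 = 6.1988 PSU

6.20 PSU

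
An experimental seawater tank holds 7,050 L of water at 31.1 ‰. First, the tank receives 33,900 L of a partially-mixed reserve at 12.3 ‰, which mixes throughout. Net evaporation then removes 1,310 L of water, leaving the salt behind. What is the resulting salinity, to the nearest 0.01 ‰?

16.05 ‰

After mixing: salt = 7,050×31.1 + 33,900×12.3 = 636,225; volume = 40,950 L
After evaporation: salt unchanged = 636,225; volume = 40,950 − 1,310 = 39,640 L
S = 636,225 / 39,640 = 16.0501 ‰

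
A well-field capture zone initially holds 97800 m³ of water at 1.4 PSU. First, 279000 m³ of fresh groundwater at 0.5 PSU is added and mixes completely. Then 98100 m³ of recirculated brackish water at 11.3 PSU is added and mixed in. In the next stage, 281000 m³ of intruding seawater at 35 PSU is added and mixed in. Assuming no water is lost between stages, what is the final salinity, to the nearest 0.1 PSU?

14.8 PSU

Weighted by volume,
Initial salt = 97,800×1.4 = 136,920
After stage 1: salt = 136,920 + 279,000×0.5 = 276,420; volume = 376,800 m³; S = 0.734 PSU
After stage 2: salt = 276,420 + 98,100×11.3 = 1,384,950; volume = 474,900 m³; S = 2.916 PSU
After stage 3: salt = 1,384,950 + 281,000×35 = 11,219,950; volume = 755,900 m³
S = 11,219,950 / 755,900 = 14.8432 PSU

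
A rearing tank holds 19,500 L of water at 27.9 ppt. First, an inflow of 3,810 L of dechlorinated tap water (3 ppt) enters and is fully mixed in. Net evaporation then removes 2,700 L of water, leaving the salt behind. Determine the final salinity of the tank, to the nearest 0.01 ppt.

26.95 ppt

After mixing: salt = 19,500×27.9 + 3,810×3 = 555,480; volume = 23,310 L
After evaporation: salt unchanged = 555,480; volume = 23,310 − 2,700 = 20,610 L
S = 555,480 / 20,610 = 26.952 ppt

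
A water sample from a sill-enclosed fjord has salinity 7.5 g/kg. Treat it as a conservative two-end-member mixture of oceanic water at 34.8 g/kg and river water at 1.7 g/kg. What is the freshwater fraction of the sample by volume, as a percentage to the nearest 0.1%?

82.5%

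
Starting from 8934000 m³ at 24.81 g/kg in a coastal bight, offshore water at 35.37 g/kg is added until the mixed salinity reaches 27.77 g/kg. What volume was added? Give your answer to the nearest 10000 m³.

3480000 m³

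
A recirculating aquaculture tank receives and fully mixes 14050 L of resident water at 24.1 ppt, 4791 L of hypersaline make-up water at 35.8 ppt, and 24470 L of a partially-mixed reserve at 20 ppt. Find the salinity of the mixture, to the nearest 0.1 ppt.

Mass of salt is conserved:
salt = 14,050×24.1 + 4,791×35.8 + 24,470×20 = 338,605 + 171,517.8 + 489,400 = 999,522.8
volume = 14,050 + 4,791 + 24,470 = 43,311 L
S = 999,522.8 / 43,311 = 23.078 ppt

23.1 ppt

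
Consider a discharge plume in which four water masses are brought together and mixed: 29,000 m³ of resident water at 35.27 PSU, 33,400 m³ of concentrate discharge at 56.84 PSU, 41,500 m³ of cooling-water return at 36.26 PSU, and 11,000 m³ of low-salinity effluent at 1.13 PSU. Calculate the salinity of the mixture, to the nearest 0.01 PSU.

Conserving salt mass:
salt = 29,000×35.27 + 33,400×56.84 + 41,500×36.26 + 11,000×1.13 = 1,022,830 + 1,898,456 + 1,504,790 + 12,430 = 4,438,506
volume = 29,000 + 33,400 + 41,500 + 11,000 = 114,900 m³
S = 4,438,506 / 114,900 = 38.6293 PSU

38.63 PSU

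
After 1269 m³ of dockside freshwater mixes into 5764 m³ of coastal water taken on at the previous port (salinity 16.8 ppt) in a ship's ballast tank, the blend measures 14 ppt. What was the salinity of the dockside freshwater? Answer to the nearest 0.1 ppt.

1.3 ppt

Salt balance: 5,764×16.8 + 1,269×S = 7,033×14
96,835.2 + 1,269·S = 98,462
S = (98,462 − 96,835.2) / 1,269 = 1.282 ppt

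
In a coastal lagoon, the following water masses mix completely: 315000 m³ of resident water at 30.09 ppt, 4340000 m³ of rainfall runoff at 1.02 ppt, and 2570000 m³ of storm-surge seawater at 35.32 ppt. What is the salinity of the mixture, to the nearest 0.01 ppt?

14.49 ppt

Mass of salt is conserved:
salt = 315,000×30.09 + 4,340,000×1.02 + 2,570,000×35.32 = 9,478,350 + 4,426,800 + 90,772,400 = 104,677,550
volume = 315,000 + 4,340,000 + 2,570,000 = 7,225,000 m³
S = 104,677,550 / 7,225,000 = 14.4882 ppt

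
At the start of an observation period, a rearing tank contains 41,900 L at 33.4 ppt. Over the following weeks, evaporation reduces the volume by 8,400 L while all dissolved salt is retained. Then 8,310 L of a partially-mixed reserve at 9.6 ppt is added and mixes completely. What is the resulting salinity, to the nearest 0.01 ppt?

After evaporation: salt = 41,900×33.4 = 1,399,460; volume = 41,900 − 8,400 = 33,500 L
After mixing: salt = 1,399,460 + 8,310×9.6 = 1,479,236; volume = 33,500 + 8,310 = 41,810 L
S = 1,479,236 / 41,810 = 35.38 ppt

35.38 ppt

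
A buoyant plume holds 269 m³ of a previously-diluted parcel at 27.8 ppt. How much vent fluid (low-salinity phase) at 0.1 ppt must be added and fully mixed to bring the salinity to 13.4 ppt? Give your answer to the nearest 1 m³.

291 m³

Salt balance: 269×27.8 + V×0.1 = (269+V)×13.4
7,478.2 + 0.1V = 3,604.6 + 13.4V
3,873.6 = 13.3V
V = 291.25 m³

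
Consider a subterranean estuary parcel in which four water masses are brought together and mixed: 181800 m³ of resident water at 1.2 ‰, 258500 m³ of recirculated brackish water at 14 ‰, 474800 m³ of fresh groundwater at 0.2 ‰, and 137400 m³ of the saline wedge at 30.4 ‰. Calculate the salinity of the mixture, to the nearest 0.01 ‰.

Conserving salt mass:
salt = 181,800×1.2 + 258,500×14 + 474,800×0.2 + 137,400×30.4 = 218,160 + 3,619,000 + 94,960 + 4,176,960 = 8,109,080
volume = 181,800 + 258,500 + 474,800 + 137,400 = 1,052,500 m³
S = 8,109,080 / 1,052,500 = 7.7046 ‰

7.70 ‰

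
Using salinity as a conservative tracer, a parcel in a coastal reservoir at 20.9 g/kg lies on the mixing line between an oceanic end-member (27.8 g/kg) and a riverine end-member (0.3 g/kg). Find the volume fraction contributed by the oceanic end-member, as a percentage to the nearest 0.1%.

Let g be the oceanic fraction. Salt balance per unit volume:
g×27.8 + (1−g)×0.3 = 20.9
g = (20.9 − 0.3) / (27.8 − 0.3) = 20.6/27.5 = 0.7491

74.9%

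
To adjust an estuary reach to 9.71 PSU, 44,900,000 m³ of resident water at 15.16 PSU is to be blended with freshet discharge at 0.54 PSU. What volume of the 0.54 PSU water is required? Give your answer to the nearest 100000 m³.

26700000 m³

Salt balance: 44,900,000×15.16 + V×0.54 = (44,900,000+V)×9.71
680,684,000 + 0.54V = 435,979,000 + 9.71V
244,705,000 = 9.17V
V = 26,685,387.13 m³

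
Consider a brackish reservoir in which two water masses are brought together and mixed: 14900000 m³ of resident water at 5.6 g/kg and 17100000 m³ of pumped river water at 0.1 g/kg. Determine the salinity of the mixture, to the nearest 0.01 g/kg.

2.66 g/kg

Mass of salt is conserved:
salt = 14,900,000×5.6 + 17,100,000×0.1 = 83,440,000 + 1,710,000 = 85,150,000
volume = 14,900,000 + 17,100,000 = 32,000,000 m³
S = 85,150,000 / 32,000,000 = 2.6609 g/kg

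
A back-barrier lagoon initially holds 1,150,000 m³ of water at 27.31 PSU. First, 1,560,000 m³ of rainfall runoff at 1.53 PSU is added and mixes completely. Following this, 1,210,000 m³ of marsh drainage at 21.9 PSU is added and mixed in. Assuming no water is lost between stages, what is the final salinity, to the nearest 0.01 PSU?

Salt balance:
Initial salt = 1,150,000×27.31 = 31,406,500
After stage 1: salt = 31,406,500 + 1,560,000×1.53 = 33,793,300; volume = 2,710,000 m³; S = 12.47 PSU
After stage 2: salt = 33,793,300 + 1,210,000×21.9 = 60,292,300; volume = 3,920,000 m³
S = 60,292,300 / 3,920,000 = 15.3807 PSU

15.38 PSU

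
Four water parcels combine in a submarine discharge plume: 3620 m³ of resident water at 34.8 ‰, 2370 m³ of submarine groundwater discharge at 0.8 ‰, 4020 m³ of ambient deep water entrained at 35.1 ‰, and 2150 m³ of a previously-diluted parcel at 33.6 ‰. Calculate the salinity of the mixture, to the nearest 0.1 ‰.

28.1 ‰

Total salt / total volume:
salt = 3,620×34.8 + 2,370×0.8 + 4,020×35.1 + 2,150×33.6 = 125,976 + 1,896 + 141,102 + 72,240 = 341,214
volume = 3,620 + 2,370 + 4,020 + 2,150 = 12,160 m³
S = 341,214 / 12,160 = 28.06 ‰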